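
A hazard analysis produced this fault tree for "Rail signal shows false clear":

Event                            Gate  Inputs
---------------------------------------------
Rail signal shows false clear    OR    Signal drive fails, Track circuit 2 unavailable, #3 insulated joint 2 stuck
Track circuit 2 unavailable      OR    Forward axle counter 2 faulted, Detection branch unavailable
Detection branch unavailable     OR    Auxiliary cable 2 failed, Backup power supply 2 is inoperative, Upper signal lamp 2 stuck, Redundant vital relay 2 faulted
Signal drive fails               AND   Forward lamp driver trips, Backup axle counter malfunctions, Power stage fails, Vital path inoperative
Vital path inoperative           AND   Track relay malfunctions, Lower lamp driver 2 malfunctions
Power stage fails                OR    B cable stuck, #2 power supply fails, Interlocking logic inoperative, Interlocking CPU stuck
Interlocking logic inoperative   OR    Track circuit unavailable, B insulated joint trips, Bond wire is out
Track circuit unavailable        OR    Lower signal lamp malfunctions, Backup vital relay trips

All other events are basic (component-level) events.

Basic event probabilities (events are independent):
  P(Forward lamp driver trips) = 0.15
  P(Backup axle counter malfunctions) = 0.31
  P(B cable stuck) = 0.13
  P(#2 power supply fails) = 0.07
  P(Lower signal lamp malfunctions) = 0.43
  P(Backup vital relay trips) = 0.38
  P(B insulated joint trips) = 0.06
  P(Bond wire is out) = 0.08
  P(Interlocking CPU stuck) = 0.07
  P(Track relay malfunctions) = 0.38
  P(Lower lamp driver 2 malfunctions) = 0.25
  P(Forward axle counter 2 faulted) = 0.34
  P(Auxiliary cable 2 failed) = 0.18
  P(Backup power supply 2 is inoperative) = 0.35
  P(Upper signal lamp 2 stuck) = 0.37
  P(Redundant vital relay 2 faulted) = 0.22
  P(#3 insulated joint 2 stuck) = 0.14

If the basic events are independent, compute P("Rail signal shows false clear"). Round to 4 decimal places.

P(Track circuit unavailable) [OR] = 1 − (1−0.43) × (1−0.38) = 0.646600
P(Interlocking logic inoperative) [OR] = 1 − (1−0.646600) × (1−0.06) × (1−0.08) = 0.694380
P(Power stage fails) [OR] = 1 − (1−0.13) × (1−0.07) × (1−0.694380) × (1−0.07) = 0.770032
P(Vital path inoperative) [AND] = 0.38 × 0.25 = 0.095000
P(Signal drive fails) [AND] = 0.15 × 0.31 × 0.770032 × 0.095000 = 0.003402
P(Detection branch unavailable) [OR] = 1 − (1−0.18) × (1−0.35) × (1−0.37) × (1−0.22) = 0.738084
P(Track circuit 2 unavailable) [OR] = 1 − (1−0.34) × (1−0.738084) = 0.827135
P(Rail signal shows false clear) [OR] = 1 − (1−0.003402) × (1−0.827135) × (1−0.14) = 0.851842
Rounded to 4 decimal places: P(Rail signal shows false clear) ≈ 0.8518.

0.8518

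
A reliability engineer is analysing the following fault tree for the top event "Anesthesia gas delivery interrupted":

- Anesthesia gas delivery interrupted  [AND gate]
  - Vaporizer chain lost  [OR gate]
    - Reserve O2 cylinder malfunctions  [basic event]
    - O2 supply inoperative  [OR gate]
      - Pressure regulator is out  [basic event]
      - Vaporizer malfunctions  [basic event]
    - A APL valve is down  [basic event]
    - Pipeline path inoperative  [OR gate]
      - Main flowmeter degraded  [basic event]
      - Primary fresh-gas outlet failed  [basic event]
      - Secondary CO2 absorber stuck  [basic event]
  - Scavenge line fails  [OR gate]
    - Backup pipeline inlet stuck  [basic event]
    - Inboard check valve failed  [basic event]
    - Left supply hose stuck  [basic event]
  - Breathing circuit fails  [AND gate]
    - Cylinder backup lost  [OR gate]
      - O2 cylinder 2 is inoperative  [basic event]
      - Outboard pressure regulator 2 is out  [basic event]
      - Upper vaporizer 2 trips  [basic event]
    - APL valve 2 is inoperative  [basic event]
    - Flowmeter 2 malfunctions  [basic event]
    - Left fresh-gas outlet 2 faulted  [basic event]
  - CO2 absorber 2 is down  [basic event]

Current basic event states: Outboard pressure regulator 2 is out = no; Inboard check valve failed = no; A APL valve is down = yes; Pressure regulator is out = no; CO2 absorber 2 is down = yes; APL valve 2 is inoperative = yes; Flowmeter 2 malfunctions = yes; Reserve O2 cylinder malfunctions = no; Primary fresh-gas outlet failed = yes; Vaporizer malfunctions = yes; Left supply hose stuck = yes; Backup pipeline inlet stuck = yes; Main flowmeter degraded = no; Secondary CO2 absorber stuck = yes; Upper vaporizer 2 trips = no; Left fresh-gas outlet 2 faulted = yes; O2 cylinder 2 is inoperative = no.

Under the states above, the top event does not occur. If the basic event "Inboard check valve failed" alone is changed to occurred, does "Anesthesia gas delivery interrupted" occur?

No

Counterfactual: set "Inboard check valve failed" to occurred.
O2 supply inoperative [OR]: Pressure regulator is out=not, Vaporizer malfunctions=occurs → at least one input occurs → occurs.
Pipeline path inoperative [OR]: Main flowmeter degraded=not, Primary fresh-gas outlet failed=occurs, Secondary CO2 absorber stuck=occurs → at least one input occurs → occurs.
Vaporizer chain lost [OR]: Reserve O2 cylinder malfunctions=not, O2 supply inoperative=occurs, A APL valve is down=occurs, Pipeline path inoperative=occurs → at least one input occurs → occurs.
Scavenge line fails [OR]: Backup pipeline inlet stuck=occurs, Inboard check valve failed=occurs, Left supply hose stuck=occurs → at least one input occurs → occurs.
Cylinder backup lost [OR]: O2 cylinder 2 is inoperative=not, Outboard pressure regulator 2 is out=not, Upper vaporizer 2 trips=not → no input occurs → does not occur.
Breathing circuit fails [AND]: Cylinder backup lost=not, APL valve 2 is inoperative=occurs, Flowmeter 2 malfunctions=occurs, Left fresh-gas outlet 2 faulted=occurs → not all inputs occur → does not occur.
Anesthesia gas delivery interrupted [AND]: Vaporizer chain lost=occurs, Scavenge line fails=occurs, Breathing circuit fails=not, CO2 absorber 2 is down=occurs → not all inputs occur → does not occur.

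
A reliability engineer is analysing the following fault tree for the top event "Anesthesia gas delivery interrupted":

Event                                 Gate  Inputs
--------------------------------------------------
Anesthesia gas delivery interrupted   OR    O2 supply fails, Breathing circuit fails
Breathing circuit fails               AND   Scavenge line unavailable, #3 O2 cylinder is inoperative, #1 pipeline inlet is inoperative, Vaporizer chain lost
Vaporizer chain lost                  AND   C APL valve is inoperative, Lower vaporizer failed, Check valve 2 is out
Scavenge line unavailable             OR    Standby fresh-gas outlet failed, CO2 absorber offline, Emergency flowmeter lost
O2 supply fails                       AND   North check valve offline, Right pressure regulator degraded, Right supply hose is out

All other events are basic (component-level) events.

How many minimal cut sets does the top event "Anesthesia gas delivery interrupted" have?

O2 supply fails [AND]: one cut set from each child combined → 1 × 1 × 1 = 1 cut set(s).
Scavenge line unavailable [OR]: union of children's cut sets → 3 cut set(s).
Vaporizer chain lost [AND]: one cut set from each child combined → 1 × 1 × 1 = 1 cut set(s).
Breathing circuit fails [AND]: one cut set from each child combined → 3 × 1 × 1 × 1 = 3 cut set(s).
Anesthesia gas delivery interrupted [OR]: union of children's cut sets → 4 cut set(s).
Minimal cut sets: {North check valve offline, Right pressure regulator degraded, Right supply hose is out}; {#1 pipeline inlet is inoperative, #3 O2 cylinder is inoperative, C APL valve is inoperative, Check valve 2 is out, Lower vaporizer failed, Standby fresh-gas outlet failed}; {#1 pipeline inlet is inoperative, #3 O2 cylinder is inoperative, C APL valve is inoperative, CO2 absorber offline, Check valve 2 is out, Lower vaporizer failed}; {#1 pipeline inlet is inoperative, #3 O2 cylinder is inoperative, C APL valve is inoperative, Check valve 2 is out, Emergency flowmeter lost, Lower vaporizer failed}.

4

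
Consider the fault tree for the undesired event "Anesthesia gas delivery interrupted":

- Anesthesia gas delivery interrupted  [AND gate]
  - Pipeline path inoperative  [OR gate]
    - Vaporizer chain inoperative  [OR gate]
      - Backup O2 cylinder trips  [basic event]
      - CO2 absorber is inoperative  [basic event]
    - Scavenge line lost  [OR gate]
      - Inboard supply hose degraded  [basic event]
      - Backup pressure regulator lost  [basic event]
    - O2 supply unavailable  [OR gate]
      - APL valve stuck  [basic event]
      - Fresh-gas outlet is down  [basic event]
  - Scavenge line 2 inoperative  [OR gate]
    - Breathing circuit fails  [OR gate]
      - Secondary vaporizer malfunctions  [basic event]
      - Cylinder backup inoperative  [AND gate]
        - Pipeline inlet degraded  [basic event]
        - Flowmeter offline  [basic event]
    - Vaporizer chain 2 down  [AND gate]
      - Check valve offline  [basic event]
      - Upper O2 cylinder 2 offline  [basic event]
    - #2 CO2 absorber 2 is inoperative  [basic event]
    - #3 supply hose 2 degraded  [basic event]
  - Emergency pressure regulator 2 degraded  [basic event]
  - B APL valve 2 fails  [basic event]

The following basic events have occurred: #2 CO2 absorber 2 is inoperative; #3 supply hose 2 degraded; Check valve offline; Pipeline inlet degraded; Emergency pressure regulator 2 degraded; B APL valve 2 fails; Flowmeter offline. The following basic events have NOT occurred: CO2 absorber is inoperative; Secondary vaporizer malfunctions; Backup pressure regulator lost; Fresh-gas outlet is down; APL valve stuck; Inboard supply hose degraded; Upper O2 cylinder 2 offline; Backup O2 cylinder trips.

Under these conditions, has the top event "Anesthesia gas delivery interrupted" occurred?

Vaporizer chain inoperative [OR]: Backup O2 cylinder trips=not, CO2 absorber is inoperative=not → no input occurs → does not occur.
Scavenge line lost [OR]: Inboard supply hose degraded=not, Backup pressure regulator lost=not → no input occurs → does not occur.
O2 supply unavailable [OR]: APL valve stuck=not, Fresh-gas outlet is down=not → no input occurs → does not occur.
Pipeline path inoperative [OR]: Vaporizer chain inoperative=not, Scavenge line lost=not, O2 supply unavailable=not → no input occurs → does not occur.
Cylinder backup inoperative [AND]: Pipeline inlet degraded=occurs, Flowmeter offline=occurs → all inputs occur → occurs.
Breathing circuit fails [OR]: Secondary vaporizer malfunctions=not, Cylinder backup inoperative=occurs → at least one input occurs → occurs.
Vaporizer chain 2 down [AND]: Check valve offline=occurs, Upper O2 cylinder 2 offline=not → not all inputs occur → does not occur.
Scavenge line 2 inoperative [OR]: Breathing circuit fails=occurs, Vaporizer chain 2 down=not, #2 CO2 absorber 2 is inoperative=occurs, #3 supply hose 2 degraded=occurs → at least one input occurs → occurs.
Anesthesia gas delivery interrupted [AND]: Pipeline path inoperative=not, Scavenge line 2 inoperative=occurs, Emergency pressure regulator 2 degraded=occurs, B APL valve 2 fails=occurs → not all inputs occur → does not occur.

No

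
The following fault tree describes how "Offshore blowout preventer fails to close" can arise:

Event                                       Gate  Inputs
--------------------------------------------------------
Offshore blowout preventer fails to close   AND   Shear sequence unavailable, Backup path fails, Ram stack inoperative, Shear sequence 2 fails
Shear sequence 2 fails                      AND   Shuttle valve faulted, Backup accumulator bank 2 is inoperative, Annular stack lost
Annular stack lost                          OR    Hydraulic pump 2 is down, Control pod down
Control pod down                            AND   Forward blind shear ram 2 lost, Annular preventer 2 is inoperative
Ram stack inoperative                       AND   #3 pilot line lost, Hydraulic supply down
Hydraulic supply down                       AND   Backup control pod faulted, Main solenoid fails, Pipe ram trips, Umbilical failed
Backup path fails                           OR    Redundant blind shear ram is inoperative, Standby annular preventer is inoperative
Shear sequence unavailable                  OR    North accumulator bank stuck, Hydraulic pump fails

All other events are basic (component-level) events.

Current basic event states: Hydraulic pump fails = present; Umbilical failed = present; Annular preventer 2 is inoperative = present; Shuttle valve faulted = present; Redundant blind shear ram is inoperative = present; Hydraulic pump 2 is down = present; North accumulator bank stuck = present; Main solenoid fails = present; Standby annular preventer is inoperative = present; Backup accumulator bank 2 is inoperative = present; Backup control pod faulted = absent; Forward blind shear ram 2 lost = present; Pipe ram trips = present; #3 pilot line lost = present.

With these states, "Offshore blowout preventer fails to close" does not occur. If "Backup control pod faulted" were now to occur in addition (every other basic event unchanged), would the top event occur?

Yes

Counterfactual: set "Backup control pod faulted" to occurred.
Shear sequence unavailable [OR]: North accumulator bank stuck=occurs, Hydraulic pump fails=occurs → at least one input occurs → occurs.
Backup path fails [OR]: Redundant blind shear ram is inoperative=occurs, Standby annular preventer is inoperative=occurs → at least one input occurs → occurs.
Hydraulic supply down [AND]: Backup control pod faulted=occurs, Main solenoid fails=occurs, Pipe ram trips=occurs, Umbilical failed=occurs → all inputs occur → occurs.
Ram stack inoperative [AND]: #3 pilot line lost=occurs, Hydraulic supply down=occurs → all inputs occur → occurs.
Control pod down [AND]: Forward blind shear ram 2 lost=occurs, Annular preventer 2 is inoperative=occurs → all inputs occur → occurs.
Annular stack lost [OR]: Hydraulic pump 2 is down=occurs, Control pod down=occurs → at least one input occurs → occurs.
Shear sequence 2 fails [AND]: Shuttle valve faulted=occurs, Backup accumulator bank 2 is inoperative=occurs, Annular stack lost=occurs → all inputs occur → occurs.
Offshore blowout preventer fails to close [AND]: Shear sequence unavailable=occurs, Backup path fails=occurs, Ram stack inoperative=occurs, Shear sequence 2 fails=occurs → all inputs occur → occurs.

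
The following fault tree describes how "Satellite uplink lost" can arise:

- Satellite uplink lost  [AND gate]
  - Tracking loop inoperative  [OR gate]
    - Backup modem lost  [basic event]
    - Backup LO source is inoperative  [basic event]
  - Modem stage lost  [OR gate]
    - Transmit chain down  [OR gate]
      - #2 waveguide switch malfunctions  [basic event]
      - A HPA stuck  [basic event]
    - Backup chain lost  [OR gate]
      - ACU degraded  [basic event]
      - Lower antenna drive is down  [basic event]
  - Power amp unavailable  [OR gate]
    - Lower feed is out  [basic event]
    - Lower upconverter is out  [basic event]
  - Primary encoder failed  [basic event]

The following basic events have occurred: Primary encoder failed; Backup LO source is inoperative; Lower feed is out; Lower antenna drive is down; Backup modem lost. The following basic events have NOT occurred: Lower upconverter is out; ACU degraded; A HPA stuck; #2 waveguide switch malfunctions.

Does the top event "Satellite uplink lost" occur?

Tracking loop inoperative [OR]: Backup modem lost=occurs, Backup LO source is inoperative=occurs → at least one input occurs → occurs.
Transmit chain down [OR]: #2 waveguide switch malfunctions=not, A HPA stuck=not → no input occurs → does not occur.
Backup chain lost [OR]: ACU degraded=not, Lower antenna drive is down=occurs → at least one input occurs → occurs.
Modem stage lost [OR]: Transmit chain down=not, Backup chain lost=occurs → at least one input occurs → occurs.
Power amp unavailable [OR]: Lower feed is out=occurs, Lower upconverter is out=not → at least one input occurs → occurs.
Satellite uplink lost [AND]: Tracking loop inoperative=occurs, Modem stage lost=occurs, Power amp unavailable=occurs, Primary encoder failed=occurs → all inputs occur → occurs.

Yes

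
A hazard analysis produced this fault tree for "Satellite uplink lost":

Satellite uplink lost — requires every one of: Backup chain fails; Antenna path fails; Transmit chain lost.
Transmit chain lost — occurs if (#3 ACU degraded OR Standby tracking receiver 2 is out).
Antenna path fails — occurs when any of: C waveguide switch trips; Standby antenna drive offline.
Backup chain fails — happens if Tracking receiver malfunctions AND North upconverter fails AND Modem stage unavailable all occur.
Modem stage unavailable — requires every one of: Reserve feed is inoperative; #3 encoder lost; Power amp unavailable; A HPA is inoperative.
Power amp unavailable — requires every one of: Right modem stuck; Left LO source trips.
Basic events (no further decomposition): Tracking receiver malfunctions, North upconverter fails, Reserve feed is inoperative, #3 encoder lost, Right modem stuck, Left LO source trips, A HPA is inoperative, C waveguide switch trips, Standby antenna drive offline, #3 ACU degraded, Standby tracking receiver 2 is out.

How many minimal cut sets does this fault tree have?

Power amp unavailable [AND]: one cut set from each child combined → 1 × 1 = 1 cut set(s).
Modem stage unavailable [AND]: one cut set from each child combined → 1 × 1 × 1 × 1 = 1 cut set(s).
Backup chain fails [AND]: one cut set from each child combined → 1 × 1 × 1 = 1 cut set(s).
Antenna path fails [OR]: union of children's cut sets → 2 cut set(s).
Transmit chain lost [OR]: union of children's cut sets → 2 cut set(s).
Satellite uplink lost [AND]: one cut set from each child combined → 1 × 2 × 2 = 4 cut set(s).
Minimal cut sets: {#3 ACU degraded, #3 encoder lost, A HPA is inoperative, C waveguide switch trips, Left LO source trips, North upconverter fails, Reserve feed is inoperative, Right modem stuck, Tracking receiver malfunctions}; {#3 encoder lost, A HPA is inoperative, C waveguide switch trips, Left LO source trips, North upconverter fails, Reserve feed is inoperative, Right modem stuck, Standby tracking receiver 2 is out, Tracking receiver malfunctions}; {#3 ACU degraded, #3 encoder lost, A HPA is inoperative, Left LO source trips, North upconverter fails, Reserve feed is inoperative, Right modem stuck, Standby antenna drive offline, Tracking receiver malfunctions}; {#3 encoder lost, A HPA is inoperative, Left LO source trips, North upconverter fails, Reserve feed is inoperative, Right modem stuck, Standby antenna drive offline, Standby tracking receiver 2 is out, Tracking receiver malfunctions}.

4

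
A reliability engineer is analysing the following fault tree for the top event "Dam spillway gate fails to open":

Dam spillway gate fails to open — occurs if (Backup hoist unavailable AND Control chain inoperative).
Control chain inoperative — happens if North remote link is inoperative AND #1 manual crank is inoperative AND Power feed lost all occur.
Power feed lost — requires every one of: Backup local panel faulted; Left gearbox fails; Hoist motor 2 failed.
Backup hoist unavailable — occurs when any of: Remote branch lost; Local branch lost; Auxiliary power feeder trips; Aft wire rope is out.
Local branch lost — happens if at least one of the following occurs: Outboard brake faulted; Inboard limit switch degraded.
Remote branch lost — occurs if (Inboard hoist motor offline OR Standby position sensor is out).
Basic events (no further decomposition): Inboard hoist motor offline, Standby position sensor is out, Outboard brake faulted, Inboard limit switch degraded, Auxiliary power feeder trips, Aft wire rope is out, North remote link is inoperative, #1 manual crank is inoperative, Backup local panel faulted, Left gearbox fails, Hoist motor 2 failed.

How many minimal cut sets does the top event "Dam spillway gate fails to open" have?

6

Remote branch lost [OR]: union of children's cut sets → 2 cut set(s).
Local branch lost [OR]: union of children's cut sets → 2 cut set(s).
Backup hoist unavailable [OR]: union of children's cut sets → 6 cut set(s).
Power feed lost [AND]: one cut set from each child combined → 1 × 1 × 1 = 1 cut set(s).
Control chain inoperative [AND]: one cut set from each child combined → 1 × 1 × 1 = 1 cut set(s).
Dam spillway gate fails to open [AND]: one cut set from each child combined → 6 × 1 = 6 cut set(s).
Minimal cut sets: {#1 manual crank is inoperative, Backup local panel faulted, Hoist motor 2 failed, Inboard hoist motor offline, Left gearbox fails, North remote link is inoperative}; {#1 manual crank is inoperative, Backup local panel faulted, Hoist motor 2 failed, Left gearbox fails, North remote link is inoperative, Standby position sensor is out}; {#1 manual crank is inoperative, Backup local panel faulted, Hoist motor 2 failed, Left gearbox fails, North remote link is inoperative, Outboard brake faulted}; {#1 manual crank is inoperative, Backup local panel faulted, Hoist motor 2 failed, Inboard limit switch degraded, Left gearbox fails, North remote link is inoperative}; {#1 manual crank is inoperative, Auxiliary power feeder trips, Backup local panel faulted, Hoist motor 2 failed, Left gearbox fails, North remote link is inoperative}; {#1 manual crank is inoperative, Aft wire rope is out, Backup local panel faulted, Hoist motor 2 failed, Left gearbox fails, North remote link is inoperative}.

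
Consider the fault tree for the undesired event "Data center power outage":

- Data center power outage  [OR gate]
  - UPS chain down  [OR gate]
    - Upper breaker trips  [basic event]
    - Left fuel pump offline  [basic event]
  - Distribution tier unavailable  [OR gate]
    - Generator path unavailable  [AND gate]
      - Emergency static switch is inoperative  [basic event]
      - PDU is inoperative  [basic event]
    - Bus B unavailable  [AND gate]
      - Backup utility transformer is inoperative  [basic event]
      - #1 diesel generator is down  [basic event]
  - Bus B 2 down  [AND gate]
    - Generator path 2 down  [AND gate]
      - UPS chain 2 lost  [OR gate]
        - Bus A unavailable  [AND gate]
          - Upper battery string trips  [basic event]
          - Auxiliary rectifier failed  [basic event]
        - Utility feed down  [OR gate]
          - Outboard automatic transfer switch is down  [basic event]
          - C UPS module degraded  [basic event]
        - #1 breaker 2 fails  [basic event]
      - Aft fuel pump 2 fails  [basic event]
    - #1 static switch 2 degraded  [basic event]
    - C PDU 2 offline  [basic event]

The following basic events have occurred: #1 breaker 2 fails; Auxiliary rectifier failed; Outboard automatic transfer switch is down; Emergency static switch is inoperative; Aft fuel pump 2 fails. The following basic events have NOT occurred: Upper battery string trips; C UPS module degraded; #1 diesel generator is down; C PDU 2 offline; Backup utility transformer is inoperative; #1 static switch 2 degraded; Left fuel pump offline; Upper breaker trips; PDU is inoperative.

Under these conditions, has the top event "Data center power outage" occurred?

UPS chain down [OR]: Upper breaker trips=not, Left fuel pump offline=not → no input occurs → does not occur.
Generator path unavailable [AND]: Emergency static switch is inoperative=occurs, PDU is inoperative=not → not all inputs occur → does not occur.
Bus B unavailable [AND]: Backup utility transformer is inoperative=not, #1 diesel generator is down=not → not all inputs occur → does not occur.
Distribution tier unavailable [OR]: Generator path unavailable=not, Bus B unavailable=not → no input occurs → does not occur.
Bus A unavailable [AND]: Upper battery string trips=not, Auxiliary rectifier failed=occurs → not all inputs occur → does not occur.
Utility feed down [OR]: Outboard automatic transfer switch is down=occurs, C UPS module degraded=not → at least one input occurs → occurs.
UPS chain 2 lost [OR]: Bus A unavailable=not, Utility feed down=occurs, #1 breaker 2 fails=occurs → at least one input occurs → occurs.
Generator path 2 down [AND]: UPS chain 2 lost=occurs, Aft fuel pump 2 fails=occurs → all inputs occur → occurs.
Bus B 2 down [AND]: Generator path 2 down=occurs, #1 static switch 2 degraded=not, C PDU 2 offline=not → not all inputs occur → does not occur.
Data center power outage [OR]: UPS chain down=not, Distribution tier unavailable=not, Bus B 2 down=not → no input occurs → does not occur.

No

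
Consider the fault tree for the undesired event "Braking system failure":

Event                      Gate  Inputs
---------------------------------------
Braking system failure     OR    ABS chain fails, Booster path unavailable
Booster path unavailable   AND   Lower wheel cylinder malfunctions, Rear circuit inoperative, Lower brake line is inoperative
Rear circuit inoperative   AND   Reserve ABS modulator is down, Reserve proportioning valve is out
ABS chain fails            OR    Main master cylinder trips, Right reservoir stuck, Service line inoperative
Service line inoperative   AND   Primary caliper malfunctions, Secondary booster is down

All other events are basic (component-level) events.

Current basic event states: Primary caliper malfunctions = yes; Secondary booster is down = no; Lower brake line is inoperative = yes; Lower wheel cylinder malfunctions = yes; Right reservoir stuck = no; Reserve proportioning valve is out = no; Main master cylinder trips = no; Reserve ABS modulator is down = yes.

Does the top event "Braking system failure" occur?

Service line inoperative [AND]: Primary caliper malfunctions=occurs, Secondary booster is down=not → not all inputs occur → does not occur.
ABS chain fails [OR]: Main master cylinder trips=not, Right reservoir stuck=not, Service line inoperative=not → no input occurs → does not occur.
Rear circuit inoperative [AND]: Reserve ABS modulator is down=occurs, Reserve proportioning valve is out=not → not all inputs occur → does not occur.
Booster path unavailable [AND]: Lower wheel cylinder malfunctions=occurs, Rear circuit inoperative=not, Lower brake line is inoperative=occurs → not all inputs occur → does not occur.
Braking system failure [OR]: ABS chain fails=not, Booster path unavailable=not → no input occurs → does not occur.

No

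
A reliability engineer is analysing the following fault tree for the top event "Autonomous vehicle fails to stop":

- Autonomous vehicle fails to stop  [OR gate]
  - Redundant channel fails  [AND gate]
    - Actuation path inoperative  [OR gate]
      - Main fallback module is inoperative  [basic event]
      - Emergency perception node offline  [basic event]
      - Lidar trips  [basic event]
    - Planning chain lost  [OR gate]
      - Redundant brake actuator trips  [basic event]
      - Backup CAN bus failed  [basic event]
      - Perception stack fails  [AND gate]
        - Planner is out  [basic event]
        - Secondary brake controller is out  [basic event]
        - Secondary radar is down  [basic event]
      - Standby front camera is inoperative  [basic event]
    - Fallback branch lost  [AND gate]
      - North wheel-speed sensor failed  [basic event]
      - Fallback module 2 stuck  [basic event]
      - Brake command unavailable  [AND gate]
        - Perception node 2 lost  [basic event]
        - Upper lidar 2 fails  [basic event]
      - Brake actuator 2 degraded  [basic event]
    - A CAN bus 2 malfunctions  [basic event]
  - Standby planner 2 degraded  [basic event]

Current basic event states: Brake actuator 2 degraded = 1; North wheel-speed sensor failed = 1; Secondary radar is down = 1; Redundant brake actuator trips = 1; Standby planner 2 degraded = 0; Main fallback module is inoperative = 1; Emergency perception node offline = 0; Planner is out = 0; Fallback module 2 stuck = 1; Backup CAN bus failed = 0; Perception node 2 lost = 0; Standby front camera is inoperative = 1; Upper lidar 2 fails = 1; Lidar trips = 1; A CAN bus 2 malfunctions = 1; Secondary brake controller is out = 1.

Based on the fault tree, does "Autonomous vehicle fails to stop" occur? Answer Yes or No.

Actuation path inoperative [OR]: Main fallback module is inoperative=occurs, Emergency perception node offline=not, Lidar trips=occurs → at least one input occurs → occurs.
Perception stack fails [AND]: Planner is out=not, Secondary brake controller is out=occurs, Secondary radar is down=occurs → not all inputs occur → does not occur.
Planning chain lost [OR]: Redundant brake actuator trips=occurs, Backup CAN bus failed=not, Perception stack fails=not, Standby front camera is inoperative=occurs → at least one input occurs → occurs.
Brake command unavailable [AND]: Perception node 2 lost=not, Upper lidar 2 fails=occurs → not all inputs occur → does not occur.
Fallback branch lost [AND]: North wheel-speed sensor failed=occurs, Fallback module 2 stuck=occurs, Brake command unavailable=not, Brake actuator 2 degraded=occurs → not all inputs occur → does not occur.
Redundant channel fails [AND]: Actuation path inoperative=occurs, Planning chain lost=occurs, Fallback branch lost=not, A CAN bus 2 malfunctions=occurs → not all inputs occur → does not occur.
Autonomous vehicle fails to stop [OR]: Redundant channel fails=not, Standby planner 2 degraded=not → no input occurs → does not occur.

No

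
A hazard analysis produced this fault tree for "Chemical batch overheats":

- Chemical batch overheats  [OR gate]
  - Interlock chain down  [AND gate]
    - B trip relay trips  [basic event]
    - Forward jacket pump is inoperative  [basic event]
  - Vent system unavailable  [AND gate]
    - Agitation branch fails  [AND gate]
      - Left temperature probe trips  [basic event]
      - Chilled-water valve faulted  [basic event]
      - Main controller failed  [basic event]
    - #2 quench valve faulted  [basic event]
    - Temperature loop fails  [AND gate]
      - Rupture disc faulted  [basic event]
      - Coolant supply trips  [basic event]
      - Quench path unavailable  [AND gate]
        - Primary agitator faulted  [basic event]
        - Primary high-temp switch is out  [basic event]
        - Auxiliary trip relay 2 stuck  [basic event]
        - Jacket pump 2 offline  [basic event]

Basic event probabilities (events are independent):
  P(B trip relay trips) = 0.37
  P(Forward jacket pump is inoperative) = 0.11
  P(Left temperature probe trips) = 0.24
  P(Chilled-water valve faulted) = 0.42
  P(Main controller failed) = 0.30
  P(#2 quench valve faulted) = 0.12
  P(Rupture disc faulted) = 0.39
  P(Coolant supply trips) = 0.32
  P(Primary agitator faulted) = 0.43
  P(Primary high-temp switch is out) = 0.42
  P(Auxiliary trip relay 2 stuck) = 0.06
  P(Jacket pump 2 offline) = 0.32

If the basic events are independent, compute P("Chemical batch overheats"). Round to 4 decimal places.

0.0407

P(Interlock chain down) [AND] = 0.37 × 0.11 = 0.040700
P(Agitation branch fails) [AND] = 0.24 × 0.42 × 0.30 = 0.030240
P(Quench path unavailable) [AND] = 0.43 × 0.42 × 0.06 × 0.32 = 0.003468
P(Temperature loop fails) [AND] = 0.39 × 0.32 × 0.003468 = 0.000433
P(Vent system unavailable) [AND] = 0.030240 × 0.12 × 0.000433 = 0.000002
P(Chemical batch overheats) [OR] = 1 − (1−0.040700) × (1−0.000002) = 0.040702
Rounded to 4 decimal places: P(Chemical batch overheats) ≈ 0.0407.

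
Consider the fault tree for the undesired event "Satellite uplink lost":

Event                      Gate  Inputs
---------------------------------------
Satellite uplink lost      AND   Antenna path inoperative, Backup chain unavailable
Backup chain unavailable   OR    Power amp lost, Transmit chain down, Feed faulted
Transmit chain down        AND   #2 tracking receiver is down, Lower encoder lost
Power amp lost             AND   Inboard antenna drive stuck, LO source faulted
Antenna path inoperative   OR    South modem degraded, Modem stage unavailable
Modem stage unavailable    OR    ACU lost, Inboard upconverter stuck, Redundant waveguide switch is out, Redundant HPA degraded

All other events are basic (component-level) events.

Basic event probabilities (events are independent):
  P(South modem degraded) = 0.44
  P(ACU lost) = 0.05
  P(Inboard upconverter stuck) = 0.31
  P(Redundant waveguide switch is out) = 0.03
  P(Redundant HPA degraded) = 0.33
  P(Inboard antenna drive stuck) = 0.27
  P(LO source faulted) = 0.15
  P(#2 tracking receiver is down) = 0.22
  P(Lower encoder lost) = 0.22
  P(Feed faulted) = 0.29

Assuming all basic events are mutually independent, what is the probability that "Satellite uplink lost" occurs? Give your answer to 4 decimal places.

0.2678

P(Modem stage unavailable) [OR] = 1 − (1−0.05) × (1−0.31) × (1−0.03) × (1−0.33) = 0.573991
P(Antenna path inoperative) [OR] = 1 − (1−0.44) × (1−0.573991) = 0.761435
P(Power amp lost) [AND] = 0.27 × 0.15 = 0.040500
P(Transmit chain down) [AND] = 0.22 × 0.22 = 0.048400
P(Backup chain unavailable) [OR] = 1 − (1−0.040500) × (1−0.048400) × (1−0.29) = 0.351727
P(Satellite uplink lost) [AND] = 0.761435 × 0.351727 = 0.267817
Rounded to 4 decimal places: P(Satellite uplink lost) ≈ 0.2678.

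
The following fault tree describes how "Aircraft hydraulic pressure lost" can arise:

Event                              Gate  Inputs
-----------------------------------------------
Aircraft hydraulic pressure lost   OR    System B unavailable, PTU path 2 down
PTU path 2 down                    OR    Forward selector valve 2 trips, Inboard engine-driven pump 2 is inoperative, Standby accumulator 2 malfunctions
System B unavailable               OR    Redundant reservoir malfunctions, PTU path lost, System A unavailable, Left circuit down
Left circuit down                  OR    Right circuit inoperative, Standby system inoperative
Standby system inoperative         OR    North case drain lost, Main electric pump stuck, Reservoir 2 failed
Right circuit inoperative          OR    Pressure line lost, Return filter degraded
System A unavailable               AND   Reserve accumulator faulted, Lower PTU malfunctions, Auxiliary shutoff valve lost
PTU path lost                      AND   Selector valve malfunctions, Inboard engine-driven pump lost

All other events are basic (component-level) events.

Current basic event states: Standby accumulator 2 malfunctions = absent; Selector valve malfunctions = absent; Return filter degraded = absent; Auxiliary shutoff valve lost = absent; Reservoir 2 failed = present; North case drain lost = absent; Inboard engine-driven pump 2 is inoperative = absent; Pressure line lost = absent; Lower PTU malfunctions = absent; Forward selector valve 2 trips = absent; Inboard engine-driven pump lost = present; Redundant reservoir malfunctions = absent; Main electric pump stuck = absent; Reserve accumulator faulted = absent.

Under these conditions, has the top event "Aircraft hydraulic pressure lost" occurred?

PTU path lost [AND]: Selector valve malfunctions=not, Inboard engine-driven pump lost=occurs → not all inputs occur → does not occur.
System A unavailable [AND]: Reserve accumulator faulted=not, Lower PTU malfunctions=not, Auxiliary shutoff valve lost=not → not all inputs occur → does not occur.
Right circuit inoperative [OR]: Pressure line lost=not, Return filter degraded=not → no input occurs → does not occur.
Standby system inoperative [OR]: North case drain lost=not, Main electric pump stuck=not, Reservoir 2 failed=occurs → at least one input occurs → occurs.
Left circuit down [OR]: Right circuit inoperative=not, Standby system inoperative=occurs → at least one input occurs → occurs.
System B unavailable [OR]: Redundant reservoir malfunctions=not, PTU path lost=not, System A unavailable=not, Left circuit down=occurs → at least one input occurs → occurs.
PTU path 2 down [OR]: Forward selector valve 2 trips=not, Inboard engine-driven pump 2 is inoperative=not, Standby accumulator 2 malfunctions=not → no input occurs → does not occur.
Aircraft hydraulic pressure lost [OR]: System B unavailable=occurs, PTU path 2 down=not → at least one input occurs → occurs.

Yes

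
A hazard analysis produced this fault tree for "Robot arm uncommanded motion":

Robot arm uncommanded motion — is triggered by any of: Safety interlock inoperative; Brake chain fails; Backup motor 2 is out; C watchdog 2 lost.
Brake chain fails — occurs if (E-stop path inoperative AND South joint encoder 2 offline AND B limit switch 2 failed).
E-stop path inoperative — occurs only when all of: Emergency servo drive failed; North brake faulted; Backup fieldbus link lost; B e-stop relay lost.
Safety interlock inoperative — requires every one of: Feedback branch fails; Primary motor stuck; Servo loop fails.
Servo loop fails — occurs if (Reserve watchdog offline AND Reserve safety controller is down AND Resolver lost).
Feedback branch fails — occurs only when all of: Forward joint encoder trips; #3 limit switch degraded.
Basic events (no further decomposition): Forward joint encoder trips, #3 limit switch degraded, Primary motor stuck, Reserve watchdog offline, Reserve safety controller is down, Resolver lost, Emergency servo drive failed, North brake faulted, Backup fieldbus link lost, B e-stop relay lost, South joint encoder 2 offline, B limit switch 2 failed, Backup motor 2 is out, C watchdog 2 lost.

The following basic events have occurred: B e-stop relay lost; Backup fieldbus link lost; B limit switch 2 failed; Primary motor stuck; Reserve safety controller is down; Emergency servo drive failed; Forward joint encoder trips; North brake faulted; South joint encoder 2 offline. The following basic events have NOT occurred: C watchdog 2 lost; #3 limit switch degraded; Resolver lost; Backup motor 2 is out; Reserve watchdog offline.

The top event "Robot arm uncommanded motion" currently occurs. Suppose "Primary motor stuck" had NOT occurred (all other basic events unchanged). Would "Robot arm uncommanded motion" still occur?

Yes

Counterfactual: set "Primary motor stuck" to not occurred.
Feedback branch fails [AND]: Forward joint encoder trips=occurs, #3 limit switch degraded=not → not all inputs occur → does not occur.
Servo loop fails [AND]: Reserve watchdog offline=not, Reserve safety controller is down=occurs, Resolver lost=not → not all inputs occur → does not occur.
Safety interlock inoperative [AND]: Feedback branch fails=not, Primary motor stuck=not, Servo loop fails=not → not all inputs occur → does not occur.
E-stop path inoperative [AND]: Emergency servo drive failed=occurs, North brake faulted=occurs, Backup fieldbus link lost=occurs, B e-stop relay lost=occurs → all inputs occur → occurs.
Brake chain fails [AND]: E-stop path inoperative=occurs, South joint encoder 2 offline=occurs, B limit switch 2 failed=occurs → all inputs occur → occurs.
Robot arm uncommanded motion [OR]: Safety interlock inoperative=not, Brake chain fails=occurs, Backup motor 2 is out=not, C watchdog 2 lost=not → at least one input occurs → occurs.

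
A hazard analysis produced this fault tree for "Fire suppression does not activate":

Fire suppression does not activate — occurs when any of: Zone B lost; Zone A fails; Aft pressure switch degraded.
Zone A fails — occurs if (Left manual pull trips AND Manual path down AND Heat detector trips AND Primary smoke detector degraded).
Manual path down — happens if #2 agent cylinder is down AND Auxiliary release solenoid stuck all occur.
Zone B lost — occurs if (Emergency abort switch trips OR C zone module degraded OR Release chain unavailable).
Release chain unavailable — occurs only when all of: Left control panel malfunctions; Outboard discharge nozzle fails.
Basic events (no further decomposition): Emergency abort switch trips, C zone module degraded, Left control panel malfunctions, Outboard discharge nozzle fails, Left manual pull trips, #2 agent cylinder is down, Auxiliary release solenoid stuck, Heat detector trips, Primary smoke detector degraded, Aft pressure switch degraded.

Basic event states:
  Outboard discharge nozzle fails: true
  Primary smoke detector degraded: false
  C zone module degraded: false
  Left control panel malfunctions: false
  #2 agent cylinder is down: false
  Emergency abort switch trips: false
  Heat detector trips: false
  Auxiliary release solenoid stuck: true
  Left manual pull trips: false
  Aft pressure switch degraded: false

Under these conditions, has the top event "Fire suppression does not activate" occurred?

Release chain unavailable [AND]: Left control panel malfunctions=not, Outboard discharge nozzle fails=occurs → not all inputs occur → does not occur.
Zone B lost [OR]: Emergency abort switch trips=not, C zone module degraded=not, Release chain unavailable=not → no input occurs → does not occur.
Manual path down [AND]: #2 agent cylinder is down=not, Auxiliary release solenoid stuck=occurs → not all inputs occur → does not occur.
Zone A fails [AND]: Left manual pull trips=not, Manual path down=not, Heat detector trips=not, Primary smoke detector degraded=not → not all inputs occur → does not occur.
Fire suppression does not activate [OR]: Zone B lost=not, Zone A fails=not, Aft pressure switch degraded=not → no input occurs → does not occur.

No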